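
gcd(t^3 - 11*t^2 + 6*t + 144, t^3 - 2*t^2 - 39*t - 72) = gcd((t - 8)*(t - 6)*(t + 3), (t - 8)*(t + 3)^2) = t^2 - 5*t - 24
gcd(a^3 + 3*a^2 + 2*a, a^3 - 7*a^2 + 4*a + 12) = a + 1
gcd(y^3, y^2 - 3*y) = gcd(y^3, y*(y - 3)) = y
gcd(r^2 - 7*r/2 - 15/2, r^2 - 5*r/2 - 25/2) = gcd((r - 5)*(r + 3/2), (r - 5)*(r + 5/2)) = r - 5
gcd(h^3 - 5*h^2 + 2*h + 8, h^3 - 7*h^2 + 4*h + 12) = h^2 - h - 2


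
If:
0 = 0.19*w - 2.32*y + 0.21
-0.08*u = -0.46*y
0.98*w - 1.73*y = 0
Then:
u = 0.61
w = 0.19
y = 0.11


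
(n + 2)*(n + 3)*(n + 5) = n^3 + 10*n^2 + 31*n + 30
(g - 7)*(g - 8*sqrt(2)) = g^2 - 8*sqrt(2)*g - 7*g + 56*sqrt(2)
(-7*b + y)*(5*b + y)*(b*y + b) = -35*b^3*y - 35*b^3 - 2*b^2*y^2 - 2*b^2*y + b*y^3 + b*y^2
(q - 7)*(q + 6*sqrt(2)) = q^2 - 7*q + 6*sqrt(2)*q - 42*sqrt(2)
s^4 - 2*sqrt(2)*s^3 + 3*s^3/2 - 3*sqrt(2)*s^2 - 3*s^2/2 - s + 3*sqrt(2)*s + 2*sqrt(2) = (s - 1)*(s + 1/2)*(s + 2)*(s - 2*sqrt(2))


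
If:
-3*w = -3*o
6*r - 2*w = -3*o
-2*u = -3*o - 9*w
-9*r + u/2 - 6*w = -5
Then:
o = 10/3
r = -5/9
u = 20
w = 10/3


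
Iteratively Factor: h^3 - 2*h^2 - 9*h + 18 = (h - 2)*(h^2 - 9) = (h - 2)*(h + 3)*(h - 3)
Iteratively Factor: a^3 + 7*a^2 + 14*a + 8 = (a + 4)*(a^2 + 3*a + 2) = (a + 2)*(a + 4)*(a + 1)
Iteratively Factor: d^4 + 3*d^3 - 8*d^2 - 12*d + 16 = (d + 2)*(d^3 + d^2 - 10*d + 8) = (d - 2)*(d + 2)*(d^2 + 3*d - 4) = (d - 2)*(d + 2)*(d + 4)*(d - 1)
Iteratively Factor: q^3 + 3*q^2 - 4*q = (q - 1)*(q^2 + 4*q) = q*(q - 1)*(q + 4)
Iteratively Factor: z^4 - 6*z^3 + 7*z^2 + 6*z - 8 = (z - 4)*(z^3 - 2*z^2 - z + 2) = (z - 4)*(z + 1)*(z^2 - 3*z + 2) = (z - 4)*(z - 2)*(z + 1)*(z - 1)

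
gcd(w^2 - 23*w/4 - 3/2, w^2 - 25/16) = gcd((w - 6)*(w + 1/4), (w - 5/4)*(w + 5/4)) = 1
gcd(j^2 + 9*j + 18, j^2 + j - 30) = j + 6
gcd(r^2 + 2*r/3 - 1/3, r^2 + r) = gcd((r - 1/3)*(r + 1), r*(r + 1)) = r + 1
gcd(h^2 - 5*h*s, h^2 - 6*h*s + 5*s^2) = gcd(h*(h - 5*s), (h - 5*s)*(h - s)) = -h + 5*s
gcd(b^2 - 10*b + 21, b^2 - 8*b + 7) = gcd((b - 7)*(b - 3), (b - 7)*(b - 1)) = b - 7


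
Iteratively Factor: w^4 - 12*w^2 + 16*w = (w - 2)*(w^3 + 2*w^2 - 8*w) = w*(w - 2)*(w^2 + 2*w - 8) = w*(w - 2)*(w + 4)*(w - 2)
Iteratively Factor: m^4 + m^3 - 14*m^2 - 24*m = (m + 3)*(m^3 - 2*m^2 - 8*m) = m*(m + 3)*(m^2 - 2*m - 8) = m*(m - 4)*(m + 3)*(m + 2)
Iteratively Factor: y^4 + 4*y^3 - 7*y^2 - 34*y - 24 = (y + 1)*(y^3 + 3*y^2 - 10*y - 24) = (y + 1)*(y + 4)*(y^2 - y - 6) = (y + 1)*(y + 2)*(y + 4)*(y - 3)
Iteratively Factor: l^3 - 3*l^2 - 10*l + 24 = (l + 3)*(l^2 - 6*l + 8) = (l - 2)*(l + 3)*(l - 4)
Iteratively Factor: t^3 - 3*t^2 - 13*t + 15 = (t + 3)*(t^2 - 6*t + 5) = (t - 1)*(t + 3)*(t - 5)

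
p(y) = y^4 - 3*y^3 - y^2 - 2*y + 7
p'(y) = 4*y^3 - 9*y^2 - 2*y - 2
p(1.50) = -3.31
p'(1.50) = -11.75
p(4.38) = 95.01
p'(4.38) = 152.69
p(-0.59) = 8.57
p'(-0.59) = -4.77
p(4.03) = 50.11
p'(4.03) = 105.58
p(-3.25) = 217.49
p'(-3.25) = -227.88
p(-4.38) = 616.70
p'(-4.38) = -502.01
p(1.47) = -2.96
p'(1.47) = -11.68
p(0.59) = 4.98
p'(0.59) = -5.49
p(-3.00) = 166.00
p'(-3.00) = -185.00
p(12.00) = 15391.00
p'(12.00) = 5590.00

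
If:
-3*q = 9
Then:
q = -3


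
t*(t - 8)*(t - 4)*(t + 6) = t^4 - 6*t^3 - 40*t^2 + 192*t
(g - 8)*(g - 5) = g^2 - 13*g + 40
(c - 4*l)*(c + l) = c^2 - 3*c*l - 4*l^2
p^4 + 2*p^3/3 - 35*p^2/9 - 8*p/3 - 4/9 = (p - 2)*(p + 1/3)^2*(p + 2)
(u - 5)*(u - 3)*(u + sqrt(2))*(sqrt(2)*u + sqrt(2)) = sqrt(2)*u^4 - 7*sqrt(2)*u^3 + 2*u^3 - 14*u^2 + 7*sqrt(2)*u^2 + 14*u + 15*sqrt(2)*u + 30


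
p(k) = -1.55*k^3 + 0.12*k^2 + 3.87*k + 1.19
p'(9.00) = -370.62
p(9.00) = -1084.21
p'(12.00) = -662.85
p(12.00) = -2613.49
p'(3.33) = -46.89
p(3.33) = -41.83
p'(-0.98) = -0.83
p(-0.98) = -1.03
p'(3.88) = -65.20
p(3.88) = -72.53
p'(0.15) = 3.80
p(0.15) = 1.77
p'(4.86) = -104.79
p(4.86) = -155.09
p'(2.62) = -27.42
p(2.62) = -15.72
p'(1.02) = -0.72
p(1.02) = 3.62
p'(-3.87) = -66.70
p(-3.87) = 77.85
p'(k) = -4.65*k^2 + 0.24*k + 3.87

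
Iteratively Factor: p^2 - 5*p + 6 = (p - 2)*(p - 3)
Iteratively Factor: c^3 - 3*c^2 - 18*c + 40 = (c - 2)*(c^2 - c - 20) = (c - 2)*(c + 4)*(c - 5)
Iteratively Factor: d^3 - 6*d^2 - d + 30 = (d - 3)*(d^2 - 3*d - 10) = (d - 5)*(d - 3)*(d + 2)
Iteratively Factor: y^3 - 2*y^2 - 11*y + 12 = (y - 4)*(y^2 + 2*y - 3) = (y - 4)*(y + 3)*(y - 1)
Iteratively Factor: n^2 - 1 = (n - 1)*(n + 1)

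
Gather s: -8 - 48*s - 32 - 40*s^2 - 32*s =-40*s^2 - 80*s - 40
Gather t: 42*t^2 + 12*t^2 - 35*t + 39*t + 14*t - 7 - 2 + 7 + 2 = 54*t^2 + 18*t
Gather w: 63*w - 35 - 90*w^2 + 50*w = -90*w^2 + 113*w - 35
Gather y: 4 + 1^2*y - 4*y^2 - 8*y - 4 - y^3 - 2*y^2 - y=-y^3 - 6*y^2 - 8*y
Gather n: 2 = 2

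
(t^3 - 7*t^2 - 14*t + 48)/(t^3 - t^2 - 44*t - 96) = (t - 2)/(t + 4)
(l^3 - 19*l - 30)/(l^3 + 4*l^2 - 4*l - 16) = (l^2 - 2*l - 15)/(l^2 + 2*l - 8)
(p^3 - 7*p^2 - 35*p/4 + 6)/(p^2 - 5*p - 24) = (p^2 + p - 3/4)/(p + 3)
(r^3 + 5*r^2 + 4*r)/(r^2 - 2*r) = (r^2 + 5*r + 4)/(r - 2)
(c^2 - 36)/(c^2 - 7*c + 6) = (c + 6)/(c - 1)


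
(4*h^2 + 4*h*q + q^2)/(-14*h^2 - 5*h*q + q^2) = (2*h + q)/(-7*h + q)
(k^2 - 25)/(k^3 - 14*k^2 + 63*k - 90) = (k + 5)/(k^2 - 9*k + 18)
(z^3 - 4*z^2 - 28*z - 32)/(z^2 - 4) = (z^2 - 6*z - 16)/(z - 2)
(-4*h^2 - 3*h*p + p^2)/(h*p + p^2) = (-4*h + p)/p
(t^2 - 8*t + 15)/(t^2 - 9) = (t - 5)/(t + 3)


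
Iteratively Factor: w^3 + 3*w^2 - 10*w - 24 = (w - 3)*(w^2 + 6*w + 8) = (w - 3)*(w + 2)*(w + 4)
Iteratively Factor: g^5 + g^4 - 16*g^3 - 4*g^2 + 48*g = (g)*(g^4 + g^3 - 16*g^2 - 4*g + 48) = g*(g - 2)*(g^3 + 3*g^2 - 10*g - 24) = g*(g - 2)*(g + 2)*(g^2 + g - 12) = g*(g - 3)*(g - 2)*(g + 2)*(g + 4)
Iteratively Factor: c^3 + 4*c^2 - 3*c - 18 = (c + 3)*(c^2 + c - 6) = (c + 3)^2*(c - 2)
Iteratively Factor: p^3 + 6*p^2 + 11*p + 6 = (p + 3)*(p^2 + 3*p + 2) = (p + 1)*(p + 3)*(p + 2)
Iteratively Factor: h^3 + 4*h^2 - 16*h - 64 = (h + 4)*(h^2 - 16) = (h - 4)*(h + 4)*(h + 4)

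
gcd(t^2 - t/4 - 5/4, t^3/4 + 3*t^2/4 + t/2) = t + 1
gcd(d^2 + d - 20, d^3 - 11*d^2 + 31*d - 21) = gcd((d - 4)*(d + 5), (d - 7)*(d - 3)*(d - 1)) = 1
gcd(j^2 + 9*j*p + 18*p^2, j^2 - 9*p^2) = j + 3*p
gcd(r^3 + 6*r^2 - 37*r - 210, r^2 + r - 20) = r + 5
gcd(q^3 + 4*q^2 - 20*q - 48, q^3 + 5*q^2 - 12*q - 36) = q^2 + 8*q + 12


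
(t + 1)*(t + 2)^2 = t^3 + 5*t^2 + 8*t + 4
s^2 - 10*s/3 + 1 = (s - 3)*(s - 1/3)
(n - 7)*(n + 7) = n^2 - 49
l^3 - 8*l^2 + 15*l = l*(l - 5)*(l - 3)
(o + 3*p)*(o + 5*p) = o^2 + 8*o*p + 15*p^2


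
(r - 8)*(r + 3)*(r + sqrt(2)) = r^3 - 5*r^2 + sqrt(2)*r^2 - 24*r - 5*sqrt(2)*r - 24*sqrt(2)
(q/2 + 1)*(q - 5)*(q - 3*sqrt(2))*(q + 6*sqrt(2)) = q^4/2 - 3*q^3/2 + 3*sqrt(2)*q^3/2 - 23*q^2 - 9*sqrt(2)*q^2/2 - 15*sqrt(2)*q + 54*q + 180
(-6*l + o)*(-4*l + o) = 24*l^2 - 10*l*o + o^2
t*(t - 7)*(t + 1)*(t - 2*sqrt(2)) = t^4 - 6*t^3 - 2*sqrt(2)*t^3 - 7*t^2 + 12*sqrt(2)*t^2 + 14*sqrt(2)*t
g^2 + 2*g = g*(g + 2)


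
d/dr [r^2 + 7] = 2*r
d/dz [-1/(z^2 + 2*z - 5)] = 2*(z + 1)/(z^2 + 2*z - 5)^2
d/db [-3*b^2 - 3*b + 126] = -6*b - 3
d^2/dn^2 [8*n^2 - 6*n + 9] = 16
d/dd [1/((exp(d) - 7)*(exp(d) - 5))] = 2*(6 - exp(d))*exp(d)/(exp(4*d) - 24*exp(3*d) + 214*exp(2*d) - 840*exp(d) + 1225)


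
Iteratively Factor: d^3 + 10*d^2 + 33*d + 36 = (d + 3)*(d^2 + 7*d + 12) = (d + 3)^2*(d + 4)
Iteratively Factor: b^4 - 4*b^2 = (b - 2)*(b^3 + 2*b^2) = (b - 2)*(b + 2)*(b^2) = b*(b - 2)*(b + 2)*(b)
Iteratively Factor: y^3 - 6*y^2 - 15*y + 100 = (y - 5)*(y^2 - y - 20) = (y - 5)^2*(y + 4)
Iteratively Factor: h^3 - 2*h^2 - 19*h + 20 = (h + 4)*(h^2 - 6*h + 5) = (h - 5)*(h + 4)*(h - 1)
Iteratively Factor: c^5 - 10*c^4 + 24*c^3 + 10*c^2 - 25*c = (c)*(c^4 - 10*c^3 + 24*c^2 + 10*c - 25) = c*(c - 5)*(c^3 - 5*c^2 - c + 5) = c*(c - 5)*(c + 1)*(c^2 - 6*c + 5) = c*(c - 5)*(c - 1)*(c + 1)*(c - 5)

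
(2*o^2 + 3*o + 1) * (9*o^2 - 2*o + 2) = 18*o^4 + 23*o^3 + 7*o^2 + 4*o + 2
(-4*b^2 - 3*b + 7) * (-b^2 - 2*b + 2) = 4*b^4 + 11*b^3 - 9*b^2 - 20*b + 14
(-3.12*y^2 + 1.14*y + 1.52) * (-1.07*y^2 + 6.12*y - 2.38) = 3.3384*y^4 - 20.3142*y^3 + 12.776*y^2 + 6.5892*y - 3.6176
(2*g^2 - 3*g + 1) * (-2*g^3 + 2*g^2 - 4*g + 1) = -4*g^5 + 10*g^4 - 16*g^3 + 16*g^2 - 7*g + 1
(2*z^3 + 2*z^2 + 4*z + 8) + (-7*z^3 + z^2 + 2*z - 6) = -5*z^3 + 3*z^2 + 6*z + 2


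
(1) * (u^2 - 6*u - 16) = u^2 - 6*u - 16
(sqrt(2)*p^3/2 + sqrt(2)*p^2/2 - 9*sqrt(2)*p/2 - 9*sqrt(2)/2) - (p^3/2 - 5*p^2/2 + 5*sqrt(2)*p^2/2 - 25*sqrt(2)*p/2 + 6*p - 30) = -p^3/2 + sqrt(2)*p^3/2 - 2*sqrt(2)*p^2 + 5*p^2/2 - 6*p + 8*sqrt(2)*p - 9*sqrt(2)/2 + 30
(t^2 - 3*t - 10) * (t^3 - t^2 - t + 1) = t^5 - 4*t^4 - 8*t^3 + 14*t^2 + 7*t - 10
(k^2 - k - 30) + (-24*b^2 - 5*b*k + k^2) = -24*b^2 - 5*b*k + 2*k^2 - k - 30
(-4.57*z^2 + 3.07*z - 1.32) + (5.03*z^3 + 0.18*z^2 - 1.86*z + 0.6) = 5.03*z^3 - 4.39*z^2 + 1.21*z - 0.72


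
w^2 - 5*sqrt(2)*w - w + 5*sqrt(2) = (w - 1)*(w - 5*sqrt(2))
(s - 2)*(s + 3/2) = s^2 - s/2 - 3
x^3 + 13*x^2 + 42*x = x*(x + 6)*(x + 7)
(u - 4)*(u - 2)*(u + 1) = u^3 - 5*u^2 + 2*u + 8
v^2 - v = v*(v - 1)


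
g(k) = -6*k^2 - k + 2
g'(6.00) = -73.00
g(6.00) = -220.00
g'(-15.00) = 179.00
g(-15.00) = -1333.00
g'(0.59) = -8.08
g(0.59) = -0.68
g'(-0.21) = 1.52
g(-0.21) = 1.95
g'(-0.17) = 1.04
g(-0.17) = 2.00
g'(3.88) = -47.56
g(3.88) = -92.21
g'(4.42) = -54.04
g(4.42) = -119.64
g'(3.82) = -46.84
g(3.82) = -89.37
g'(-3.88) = 45.56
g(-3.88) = -84.45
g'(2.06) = -25.72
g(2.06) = -25.52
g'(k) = -12*k - 1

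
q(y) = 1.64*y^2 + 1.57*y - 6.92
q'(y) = 3.28*y + 1.57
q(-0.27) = -7.22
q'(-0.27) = 0.68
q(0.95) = -3.95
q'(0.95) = 4.69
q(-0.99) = -6.87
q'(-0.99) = -1.68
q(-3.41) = 6.80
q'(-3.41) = -9.61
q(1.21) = -2.62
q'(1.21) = 5.54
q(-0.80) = -7.13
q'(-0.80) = -1.05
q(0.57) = -5.49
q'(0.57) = 3.44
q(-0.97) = -6.90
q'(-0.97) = -1.61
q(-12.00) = 210.40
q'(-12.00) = -37.79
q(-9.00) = 111.79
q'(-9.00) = -27.95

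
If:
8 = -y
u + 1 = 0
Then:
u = -1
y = -8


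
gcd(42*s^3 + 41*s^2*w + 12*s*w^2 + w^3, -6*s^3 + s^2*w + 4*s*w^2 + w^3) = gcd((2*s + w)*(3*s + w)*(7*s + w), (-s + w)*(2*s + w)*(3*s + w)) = 6*s^2 + 5*s*w + w^2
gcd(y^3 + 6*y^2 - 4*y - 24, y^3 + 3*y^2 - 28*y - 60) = y^2 + 8*y + 12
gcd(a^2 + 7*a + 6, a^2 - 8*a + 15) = 1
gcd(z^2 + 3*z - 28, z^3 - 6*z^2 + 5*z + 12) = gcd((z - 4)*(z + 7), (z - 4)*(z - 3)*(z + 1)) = z - 4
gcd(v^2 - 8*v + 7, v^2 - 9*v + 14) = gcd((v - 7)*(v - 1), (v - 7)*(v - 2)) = v - 7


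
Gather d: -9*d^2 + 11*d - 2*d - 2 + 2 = -9*d^2 + 9*d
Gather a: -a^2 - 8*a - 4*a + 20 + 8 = -a^2 - 12*a + 28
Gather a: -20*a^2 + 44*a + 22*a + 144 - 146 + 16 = -20*a^2 + 66*a + 14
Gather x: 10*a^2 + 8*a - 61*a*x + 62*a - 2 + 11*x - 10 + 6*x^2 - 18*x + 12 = 10*a^2 + 70*a + 6*x^2 + x*(-61*a - 7)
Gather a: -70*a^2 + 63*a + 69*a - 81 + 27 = -70*a^2 + 132*a - 54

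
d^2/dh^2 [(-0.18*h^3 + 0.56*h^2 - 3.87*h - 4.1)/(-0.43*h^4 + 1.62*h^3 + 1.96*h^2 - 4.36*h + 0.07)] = (0.0665639999999998*h^9 - 0.621264*h^8 + 11.837556*h^7 - 37.722504*h^6 - 23.956104*h^5 + 72.735288*h^4 + 323.88478*h^3 - 82.90536*h^2 - 216.191892*h + 157.11044)/(0.079507*h^12 - 0.898614*h^11 + 2.298264*h^10 + 6.35898*h^9 - 28.737693*h^8 - 6.09809999999999*h^7 + 99.858932*h^6 - 44.259528*h^5 - 109.610319*h^4 + 86.447194*h^3 - 4.020828*h^2 + 0.064092*h - 0.000343)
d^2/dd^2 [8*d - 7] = 0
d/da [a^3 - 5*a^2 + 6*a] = 3*a^2 - 10*a + 6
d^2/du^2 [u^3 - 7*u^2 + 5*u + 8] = 6*u - 14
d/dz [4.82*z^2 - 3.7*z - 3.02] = 9.64*z - 3.7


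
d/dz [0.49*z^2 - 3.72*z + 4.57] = 0.98*z - 3.72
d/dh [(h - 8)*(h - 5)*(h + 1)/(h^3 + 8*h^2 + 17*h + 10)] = 10*(2*h^2 - 6*h - 41)/(h^4 + 14*h^3 + 69*h^2 + 140*h + 100)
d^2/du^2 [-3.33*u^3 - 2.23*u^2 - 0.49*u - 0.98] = -19.98*u - 4.46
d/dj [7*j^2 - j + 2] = 14*j - 1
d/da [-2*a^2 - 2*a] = -4*a - 2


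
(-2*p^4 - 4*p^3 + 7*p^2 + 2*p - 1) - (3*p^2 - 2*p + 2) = -2*p^4 - 4*p^3 + 4*p^2 + 4*p - 3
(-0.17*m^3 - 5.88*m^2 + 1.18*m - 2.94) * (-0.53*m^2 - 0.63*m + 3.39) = 0.0901*m^5 + 3.2235*m^4 + 2.5027*m^3 - 19.1184*m^2 + 5.8524*m - 9.9666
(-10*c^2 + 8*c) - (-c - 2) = -10*c^2 + 9*c + 2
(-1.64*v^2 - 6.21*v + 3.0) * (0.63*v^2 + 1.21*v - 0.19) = -1.0332*v^4 - 5.8967*v^3 - 5.3125*v^2 + 4.8099*v - 0.57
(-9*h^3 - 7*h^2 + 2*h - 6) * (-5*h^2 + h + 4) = 45*h^5 + 26*h^4 - 53*h^3 + 4*h^2 + 2*h - 24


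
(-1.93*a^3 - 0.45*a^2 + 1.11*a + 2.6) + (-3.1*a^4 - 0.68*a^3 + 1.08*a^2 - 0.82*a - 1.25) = -3.1*a^4 - 2.61*a^3 + 0.63*a^2 + 0.29*a + 1.35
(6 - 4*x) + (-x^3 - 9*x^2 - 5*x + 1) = -x^3 - 9*x^2 - 9*x + 7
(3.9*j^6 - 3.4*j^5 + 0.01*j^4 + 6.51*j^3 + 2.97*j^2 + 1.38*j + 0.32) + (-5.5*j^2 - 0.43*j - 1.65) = 3.9*j^6 - 3.4*j^5 + 0.01*j^4 + 6.51*j^3 - 2.53*j^2 + 0.95*j - 1.33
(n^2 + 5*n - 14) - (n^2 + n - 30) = 4*n + 16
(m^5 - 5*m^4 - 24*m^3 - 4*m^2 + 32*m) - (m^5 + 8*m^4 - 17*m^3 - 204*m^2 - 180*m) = -13*m^4 - 7*m^3 + 200*m^2 + 212*m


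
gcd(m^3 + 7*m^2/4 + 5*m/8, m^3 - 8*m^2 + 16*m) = m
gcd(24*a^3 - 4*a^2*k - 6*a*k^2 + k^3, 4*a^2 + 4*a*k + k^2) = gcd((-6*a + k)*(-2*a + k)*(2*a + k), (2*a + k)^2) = 2*a + k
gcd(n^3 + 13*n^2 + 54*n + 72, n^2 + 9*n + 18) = n^2 + 9*n + 18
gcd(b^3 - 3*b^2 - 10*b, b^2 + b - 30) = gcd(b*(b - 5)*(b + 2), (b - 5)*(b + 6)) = b - 5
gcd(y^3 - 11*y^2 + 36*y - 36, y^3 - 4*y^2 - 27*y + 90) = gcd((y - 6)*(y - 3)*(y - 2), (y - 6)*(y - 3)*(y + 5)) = y^2 - 9*y + 18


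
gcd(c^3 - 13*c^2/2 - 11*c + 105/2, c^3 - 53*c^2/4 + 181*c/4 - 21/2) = c - 7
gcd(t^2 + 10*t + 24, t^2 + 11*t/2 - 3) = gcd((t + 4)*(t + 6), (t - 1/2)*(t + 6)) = t + 6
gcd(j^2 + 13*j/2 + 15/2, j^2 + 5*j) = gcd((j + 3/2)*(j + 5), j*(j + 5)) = j + 5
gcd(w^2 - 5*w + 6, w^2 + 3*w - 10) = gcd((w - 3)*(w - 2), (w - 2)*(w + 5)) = w - 2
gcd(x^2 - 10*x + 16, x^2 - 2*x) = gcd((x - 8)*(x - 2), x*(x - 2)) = x - 2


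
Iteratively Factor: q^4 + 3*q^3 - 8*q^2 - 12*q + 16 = (q - 1)*(q^3 + 4*q^2 - 4*q - 16) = (q - 1)*(q + 2)*(q^2 + 2*q - 8) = (q - 2)*(q - 1)*(q + 2)*(q + 4)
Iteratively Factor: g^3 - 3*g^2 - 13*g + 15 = (g - 5)*(g^2 + 2*g - 3) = (g - 5)*(g + 3)*(g - 1)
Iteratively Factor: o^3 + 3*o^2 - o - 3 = (o - 1)*(o^2 + 4*o + 3) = (o - 1)*(o + 3)*(o + 1)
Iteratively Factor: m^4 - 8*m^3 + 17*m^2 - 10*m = (m - 1)*(m^3 - 7*m^2 + 10*m) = m*(m - 1)*(m^2 - 7*m + 10) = m*(m - 2)*(m - 1)*(m - 5)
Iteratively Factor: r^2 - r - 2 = (r + 1)*(r - 2)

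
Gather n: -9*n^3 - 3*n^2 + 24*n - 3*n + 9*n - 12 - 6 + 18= -9*n^3 - 3*n^2 + 30*n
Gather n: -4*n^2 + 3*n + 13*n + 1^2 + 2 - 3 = -4*n^2 + 16*n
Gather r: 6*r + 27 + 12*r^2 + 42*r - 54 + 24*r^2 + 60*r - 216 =36*r^2 + 108*r - 243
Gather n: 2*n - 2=2*n - 2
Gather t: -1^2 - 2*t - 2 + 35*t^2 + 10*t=35*t^2 + 8*t - 3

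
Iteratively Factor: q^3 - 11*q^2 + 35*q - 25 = (q - 1)*(q^2 - 10*q + 25) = (q - 5)*(q - 1)*(q - 5)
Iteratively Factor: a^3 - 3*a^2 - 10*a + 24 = (a + 3)*(a^2 - 6*a + 8) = (a - 4)*(a + 3)*(a - 2)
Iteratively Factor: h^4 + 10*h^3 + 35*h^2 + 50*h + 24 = (h + 1)*(h^3 + 9*h^2 + 26*h + 24) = (h + 1)*(h + 2)*(h^2 + 7*h + 12) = (h + 1)*(h + 2)*(h + 3)*(h + 4)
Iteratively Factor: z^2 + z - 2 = (z + 2)*(z - 1)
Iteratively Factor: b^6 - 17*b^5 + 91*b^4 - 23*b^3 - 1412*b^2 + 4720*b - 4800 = (b - 4)*(b^5 - 13*b^4 + 39*b^3 + 133*b^2 - 880*b + 1200) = (b - 5)*(b - 4)*(b^4 - 8*b^3 - b^2 + 128*b - 240) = (b - 5)*(b - 4)^2*(b^3 - 4*b^2 - 17*b + 60) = (b - 5)^2*(b - 4)^2*(b^2 + b - 12) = (b - 5)^2*(b - 4)^2*(b - 3)*(b + 4)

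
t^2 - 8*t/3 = t*(t - 8/3)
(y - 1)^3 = y^3 - 3*y^2 + 3*y - 1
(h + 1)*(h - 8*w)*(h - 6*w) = h^3 - 14*h^2*w + h^2 + 48*h*w^2 - 14*h*w + 48*w^2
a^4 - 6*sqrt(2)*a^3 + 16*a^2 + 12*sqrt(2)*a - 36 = (a - 3*sqrt(2))^2*(a - sqrt(2))*(a + sqrt(2))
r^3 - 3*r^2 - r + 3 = (r - 3)*(r - 1)*(r + 1)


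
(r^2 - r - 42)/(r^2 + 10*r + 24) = (r - 7)/(r + 4)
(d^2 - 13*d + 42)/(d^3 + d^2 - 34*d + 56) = (d^2 - 13*d + 42)/(d^3 + d^2 - 34*d + 56)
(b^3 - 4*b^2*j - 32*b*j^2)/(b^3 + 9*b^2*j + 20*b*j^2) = (b - 8*j)/(b + 5*j)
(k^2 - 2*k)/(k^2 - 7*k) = (k - 2)/(k - 7)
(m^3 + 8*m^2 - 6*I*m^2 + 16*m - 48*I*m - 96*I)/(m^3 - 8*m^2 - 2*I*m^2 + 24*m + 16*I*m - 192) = (m^2 + 8*m + 16)/(m^2 + 4*m*(-2 + I) - 32*I)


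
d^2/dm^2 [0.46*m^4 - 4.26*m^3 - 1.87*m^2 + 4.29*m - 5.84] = 5.52*m^2 - 25.56*m - 3.74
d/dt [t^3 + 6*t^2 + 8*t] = 3*t^2 + 12*t + 8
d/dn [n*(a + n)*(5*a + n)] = 5*a^2 + 12*a*n + 3*n^2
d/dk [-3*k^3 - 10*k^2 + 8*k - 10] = -9*k^2 - 20*k + 8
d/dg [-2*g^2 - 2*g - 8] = -4*g - 2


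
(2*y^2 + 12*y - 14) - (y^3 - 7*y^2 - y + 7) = -y^3 + 9*y^2 + 13*y - 21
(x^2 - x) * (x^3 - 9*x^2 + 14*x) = x^5 - 10*x^4 + 23*x^3 - 14*x^2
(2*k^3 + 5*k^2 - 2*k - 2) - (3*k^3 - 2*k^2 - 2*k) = -k^3 + 7*k^2 - 2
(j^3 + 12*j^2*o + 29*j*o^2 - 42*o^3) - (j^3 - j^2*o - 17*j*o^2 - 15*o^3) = 13*j^2*o + 46*j*o^2 - 27*o^3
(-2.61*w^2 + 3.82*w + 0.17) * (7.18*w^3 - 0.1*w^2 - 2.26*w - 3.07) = -18.7398*w^5 + 27.6886*w^4 + 6.7372*w^3 - 0.637499999999999*w^2 - 12.1116*w - 0.5219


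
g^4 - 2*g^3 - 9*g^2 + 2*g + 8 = (g - 4)*(g - 1)*(g + 1)*(g + 2)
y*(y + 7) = y^2 + 7*y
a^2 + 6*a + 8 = (a + 2)*(a + 4)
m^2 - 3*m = m*(m - 3)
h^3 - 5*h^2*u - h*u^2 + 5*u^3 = (h - 5*u)*(h - u)*(h + u)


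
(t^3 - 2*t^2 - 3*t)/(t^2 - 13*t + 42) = t*(t^2 - 2*t - 3)/(t^2 - 13*t + 42)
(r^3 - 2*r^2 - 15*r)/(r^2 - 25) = r*(r + 3)/(r + 5)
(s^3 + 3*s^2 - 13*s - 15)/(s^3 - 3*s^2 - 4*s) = (s^2 + 2*s - 15)/(s*(s - 4))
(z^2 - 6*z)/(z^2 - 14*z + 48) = z/(z - 8)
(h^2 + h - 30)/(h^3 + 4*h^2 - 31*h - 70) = (h + 6)/(h^2 + 9*h + 14)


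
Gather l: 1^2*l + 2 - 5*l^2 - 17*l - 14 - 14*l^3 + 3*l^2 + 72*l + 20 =-14*l^3 - 2*l^2 + 56*l + 8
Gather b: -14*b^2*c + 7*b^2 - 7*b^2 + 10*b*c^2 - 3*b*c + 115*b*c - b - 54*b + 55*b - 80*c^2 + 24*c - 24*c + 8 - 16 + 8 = -14*b^2*c + b*(10*c^2 + 112*c) - 80*c^2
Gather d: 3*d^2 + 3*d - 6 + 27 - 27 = 3*d^2 + 3*d - 6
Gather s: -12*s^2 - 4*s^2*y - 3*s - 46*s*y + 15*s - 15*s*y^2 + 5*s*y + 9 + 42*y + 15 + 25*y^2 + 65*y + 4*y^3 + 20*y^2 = s^2*(-4*y - 12) + s*(-15*y^2 - 41*y + 12) + 4*y^3 + 45*y^2 + 107*y + 24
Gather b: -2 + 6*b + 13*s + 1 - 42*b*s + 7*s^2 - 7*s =b*(6 - 42*s) + 7*s^2 + 6*s - 1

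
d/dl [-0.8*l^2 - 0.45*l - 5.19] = -1.6*l - 0.45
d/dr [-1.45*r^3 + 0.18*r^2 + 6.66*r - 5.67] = -4.35*r^2 + 0.36*r + 6.66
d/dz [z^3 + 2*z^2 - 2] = z*(3*z + 4)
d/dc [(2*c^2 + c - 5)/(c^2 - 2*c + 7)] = (-5*c^2 + 38*c - 3)/(c^4 - 4*c^3 + 18*c^2 - 28*c + 49)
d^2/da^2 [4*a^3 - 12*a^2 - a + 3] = 24*a - 24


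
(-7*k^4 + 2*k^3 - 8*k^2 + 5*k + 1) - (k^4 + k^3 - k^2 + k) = -8*k^4 + k^3 - 7*k^2 + 4*k + 1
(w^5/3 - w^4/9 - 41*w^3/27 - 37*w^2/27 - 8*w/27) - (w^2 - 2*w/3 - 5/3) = w^5/3 - w^4/9 - 41*w^3/27 - 64*w^2/27 + 10*w/27 + 5/3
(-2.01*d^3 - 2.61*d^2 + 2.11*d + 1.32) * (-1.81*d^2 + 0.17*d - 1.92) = 3.6381*d^5 + 4.3824*d^4 - 0.4036*d^3 + 2.9807*d^2 - 3.8268*d - 2.5344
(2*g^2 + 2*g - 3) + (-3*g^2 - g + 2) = -g^2 + g - 1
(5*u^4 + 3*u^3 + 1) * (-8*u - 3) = -40*u^5 - 39*u^4 - 9*u^3 - 8*u - 3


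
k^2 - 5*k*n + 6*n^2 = (k - 3*n)*(k - 2*n)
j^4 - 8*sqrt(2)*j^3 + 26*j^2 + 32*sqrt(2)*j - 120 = (j - 2)*(j + 2)*(j - 5*sqrt(2))*(j - 3*sqrt(2))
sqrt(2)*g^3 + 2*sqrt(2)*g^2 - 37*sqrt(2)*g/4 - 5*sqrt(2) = (g - 5/2)*(g + 4)*(sqrt(2)*g + sqrt(2)/2)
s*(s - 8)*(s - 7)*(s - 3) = s^4 - 18*s^3 + 101*s^2 - 168*s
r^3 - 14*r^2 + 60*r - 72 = (r - 6)^2*(r - 2)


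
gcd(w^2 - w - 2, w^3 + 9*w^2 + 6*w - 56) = w - 2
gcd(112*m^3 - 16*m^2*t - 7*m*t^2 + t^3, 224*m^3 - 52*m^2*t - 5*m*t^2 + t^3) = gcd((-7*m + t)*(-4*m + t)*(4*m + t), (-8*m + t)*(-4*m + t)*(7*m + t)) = -4*m + t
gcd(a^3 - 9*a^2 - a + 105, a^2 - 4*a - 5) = a - 5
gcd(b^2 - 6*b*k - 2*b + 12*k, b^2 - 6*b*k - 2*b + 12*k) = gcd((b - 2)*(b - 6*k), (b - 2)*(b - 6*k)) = b^2 - 6*b*k - 2*b + 12*k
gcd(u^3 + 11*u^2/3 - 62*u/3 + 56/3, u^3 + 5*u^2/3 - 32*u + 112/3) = u^2 + 17*u/3 - 28/3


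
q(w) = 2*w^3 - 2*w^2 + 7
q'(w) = 6*w^2 - 4*w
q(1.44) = 8.82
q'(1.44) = 6.68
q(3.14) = 49.20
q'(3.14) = 46.60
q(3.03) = 44.27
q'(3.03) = 42.97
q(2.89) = 38.57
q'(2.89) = 38.55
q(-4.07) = -160.97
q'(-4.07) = 115.67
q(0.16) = 6.96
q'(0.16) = -0.49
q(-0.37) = 6.62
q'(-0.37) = 2.30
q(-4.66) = -238.82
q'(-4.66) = 148.93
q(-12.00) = -3737.00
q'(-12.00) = 912.00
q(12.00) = 3175.00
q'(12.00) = 816.00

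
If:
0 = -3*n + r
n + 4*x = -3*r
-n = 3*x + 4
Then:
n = 8/13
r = 24/13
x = -20/13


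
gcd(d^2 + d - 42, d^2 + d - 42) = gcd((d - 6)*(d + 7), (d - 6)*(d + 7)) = d^2 + d - 42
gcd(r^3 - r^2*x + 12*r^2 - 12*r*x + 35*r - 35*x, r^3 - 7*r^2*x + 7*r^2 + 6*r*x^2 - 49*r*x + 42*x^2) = -r^2 + r*x - 7*r + 7*x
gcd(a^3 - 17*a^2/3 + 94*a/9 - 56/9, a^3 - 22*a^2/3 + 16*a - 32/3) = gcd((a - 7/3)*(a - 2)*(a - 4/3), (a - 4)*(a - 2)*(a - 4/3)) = a^2 - 10*a/3 + 8/3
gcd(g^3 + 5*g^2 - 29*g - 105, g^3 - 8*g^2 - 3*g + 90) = g^2 - 2*g - 15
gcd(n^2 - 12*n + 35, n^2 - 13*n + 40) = n - 5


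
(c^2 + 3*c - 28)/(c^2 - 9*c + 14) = (c^2 + 3*c - 28)/(c^2 - 9*c + 14)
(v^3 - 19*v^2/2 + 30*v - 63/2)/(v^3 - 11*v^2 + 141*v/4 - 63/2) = 2*(v^2 - 6*v + 9)/(2*v^2 - 15*v + 18)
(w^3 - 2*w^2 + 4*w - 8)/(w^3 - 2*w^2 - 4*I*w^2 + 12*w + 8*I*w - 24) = (w - 2*I)/(w - 6*I)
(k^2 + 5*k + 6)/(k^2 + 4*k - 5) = (k^2 + 5*k + 6)/(k^2 + 4*k - 5)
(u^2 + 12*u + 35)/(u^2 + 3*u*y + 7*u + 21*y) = (u + 5)/(u + 3*y)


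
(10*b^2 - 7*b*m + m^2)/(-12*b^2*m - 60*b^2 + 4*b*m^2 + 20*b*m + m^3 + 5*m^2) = (-5*b + m)/(6*b*m + 30*b + m^2 + 5*m)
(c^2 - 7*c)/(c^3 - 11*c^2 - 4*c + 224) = c/(c^2 - 4*c - 32)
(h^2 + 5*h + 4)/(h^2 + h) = (h + 4)/h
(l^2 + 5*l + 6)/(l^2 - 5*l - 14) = (l + 3)/(l - 7)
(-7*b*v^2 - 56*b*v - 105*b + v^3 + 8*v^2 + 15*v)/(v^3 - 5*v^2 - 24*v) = (-7*b*v - 35*b + v^2 + 5*v)/(v*(v - 8))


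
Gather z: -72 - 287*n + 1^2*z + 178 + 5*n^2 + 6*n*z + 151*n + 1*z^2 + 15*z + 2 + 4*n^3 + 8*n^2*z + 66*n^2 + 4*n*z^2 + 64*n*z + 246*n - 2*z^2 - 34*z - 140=4*n^3 + 71*n^2 + 110*n + z^2*(4*n - 1) + z*(8*n^2 + 70*n - 18) - 32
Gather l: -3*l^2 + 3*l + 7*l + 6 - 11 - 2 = -3*l^2 + 10*l - 7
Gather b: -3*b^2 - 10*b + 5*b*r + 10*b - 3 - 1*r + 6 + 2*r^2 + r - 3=-3*b^2 + 5*b*r + 2*r^2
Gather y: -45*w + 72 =72 - 45*w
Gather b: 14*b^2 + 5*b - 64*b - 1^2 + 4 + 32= 14*b^2 - 59*b + 35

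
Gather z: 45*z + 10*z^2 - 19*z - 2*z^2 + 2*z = 8*z^2 + 28*z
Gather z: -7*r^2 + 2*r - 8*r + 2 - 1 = -7*r^2 - 6*r + 1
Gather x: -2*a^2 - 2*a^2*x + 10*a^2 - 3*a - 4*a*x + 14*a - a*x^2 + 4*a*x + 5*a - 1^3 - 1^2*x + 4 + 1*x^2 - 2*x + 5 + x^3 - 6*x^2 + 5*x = 8*a^2 + 16*a + x^3 + x^2*(-a - 5) + x*(2 - 2*a^2) + 8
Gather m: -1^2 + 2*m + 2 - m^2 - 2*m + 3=4 - m^2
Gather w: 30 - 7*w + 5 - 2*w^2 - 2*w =-2*w^2 - 9*w + 35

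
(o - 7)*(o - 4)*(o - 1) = o^3 - 12*o^2 + 39*o - 28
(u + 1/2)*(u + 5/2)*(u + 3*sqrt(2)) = u^3 + 3*u^2 + 3*sqrt(2)*u^2 + 5*u/4 + 9*sqrt(2)*u + 15*sqrt(2)/4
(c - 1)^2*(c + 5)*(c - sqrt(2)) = c^4 - sqrt(2)*c^3 + 3*c^3 - 9*c^2 - 3*sqrt(2)*c^2 + 5*c + 9*sqrt(2)*c - 5*sqrt(2)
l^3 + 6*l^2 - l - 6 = (l - 1)*(l + 1)*(l + 6)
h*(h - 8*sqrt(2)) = h^2 - 8*sqrt(2)*h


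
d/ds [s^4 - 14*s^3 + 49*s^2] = 2*s*(2*s^2 - 21*s + 49)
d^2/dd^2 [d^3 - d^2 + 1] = 6*d - 2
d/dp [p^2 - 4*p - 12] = 2*p - 4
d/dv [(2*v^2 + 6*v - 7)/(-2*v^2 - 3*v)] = (6*v^2 - 28*v - 21)/(v^2*(4*v^2 + 12*v + 9))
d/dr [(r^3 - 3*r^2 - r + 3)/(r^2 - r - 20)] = (r^4 - 2*r^3 - 56*r^2 + 114*r + 23)/(r^4 - 2*r^3 - 39*r^2 + 40*r + 400)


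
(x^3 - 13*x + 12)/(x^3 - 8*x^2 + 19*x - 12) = (x + 4)/(x - 4)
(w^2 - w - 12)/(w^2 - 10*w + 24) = (w + 3)/(w - 6)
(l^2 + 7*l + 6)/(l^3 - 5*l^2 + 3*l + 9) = (l + 6)/(l^2 - 6*l + 9)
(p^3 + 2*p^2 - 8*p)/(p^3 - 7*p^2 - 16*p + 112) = p*(p - 2)/(p^2 - 11*p + 28)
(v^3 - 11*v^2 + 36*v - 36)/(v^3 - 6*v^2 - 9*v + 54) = (v - 2)/(v + 3)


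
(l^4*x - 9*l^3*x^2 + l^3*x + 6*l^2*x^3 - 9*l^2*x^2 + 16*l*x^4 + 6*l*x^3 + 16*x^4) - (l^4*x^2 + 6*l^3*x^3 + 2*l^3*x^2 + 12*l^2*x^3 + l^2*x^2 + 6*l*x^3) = -l^4*x^2 + l^4*x - 6*l^3*x^3 - 11*l^3*x^2 + l^3*x - 6*l^2*x^3 - 10*l^2*x^2 + 16*l*x^4 + 16*x^4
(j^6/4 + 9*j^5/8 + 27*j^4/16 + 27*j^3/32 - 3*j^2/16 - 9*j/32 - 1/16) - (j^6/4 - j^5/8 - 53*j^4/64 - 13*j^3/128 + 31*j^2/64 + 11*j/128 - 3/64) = 5*j^5/4 + 161*j^4/64 + 121*j^3/128 - 43*j^2/64 - 47*j/128 - 1/64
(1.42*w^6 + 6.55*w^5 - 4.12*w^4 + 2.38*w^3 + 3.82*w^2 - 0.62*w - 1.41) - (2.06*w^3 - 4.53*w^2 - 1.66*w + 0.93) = 1.42*w^6 + 6.55*w^5 - 4.12*w^4 + 0.32*w^3 + 8.35*w^2 + 1.04*w - 2.34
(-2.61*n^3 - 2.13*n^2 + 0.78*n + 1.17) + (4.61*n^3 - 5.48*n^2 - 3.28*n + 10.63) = 2.0*n^3 - 7.61*n^2 - 2.5*n + 11.8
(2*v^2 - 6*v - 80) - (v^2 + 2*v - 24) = v^2 - 8*v - 56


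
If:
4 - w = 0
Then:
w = 4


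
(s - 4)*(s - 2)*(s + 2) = s^3 - 4*s^2 - 4*s + 16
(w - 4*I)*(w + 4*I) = w^2 + 16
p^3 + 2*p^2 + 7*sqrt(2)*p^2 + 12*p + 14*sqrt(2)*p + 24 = (p + 2)*(p + sqrt(2))*(p + 6*sqrt(2))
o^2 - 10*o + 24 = (o - 6)*(o - 4)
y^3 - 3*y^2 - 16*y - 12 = (y - 6)*(y + 1)*(y + 2)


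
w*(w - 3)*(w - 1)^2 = w^4 - 5*w^3 + 7*w^2 - 3*w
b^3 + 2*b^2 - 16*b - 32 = (b - 4)*(b + 2)*(b + 4)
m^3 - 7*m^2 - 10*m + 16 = (m - 8)*(m - 1)*(m + 2)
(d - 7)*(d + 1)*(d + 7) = d^3 + d^2 - 49*d - 49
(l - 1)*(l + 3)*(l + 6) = l^3 + 8*l^2 + 9*l - 18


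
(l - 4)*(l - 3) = l^2 - 7*l + 12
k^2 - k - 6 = (k - 3)*(k + 2)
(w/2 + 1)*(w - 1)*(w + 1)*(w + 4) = w^4/2 + 3*w^3 + 7*w^2/2 - 3*w - 4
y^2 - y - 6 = (y - 3)*(y + 2)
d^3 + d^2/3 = d^2*(d + 1/3)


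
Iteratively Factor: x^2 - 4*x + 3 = (x - 3)*(x - 1)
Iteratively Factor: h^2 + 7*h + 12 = (h + 3)*(h + 4)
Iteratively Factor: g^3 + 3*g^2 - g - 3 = (g + 1)*(g^2 + 2*g - 3) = (g + 1)*(g + 3)*(g - 1)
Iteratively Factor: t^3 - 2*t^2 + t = (t - 1)*(t^2 - t) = (t - 1)^2*(t)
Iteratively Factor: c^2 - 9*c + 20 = (c - 4)*(c - 5)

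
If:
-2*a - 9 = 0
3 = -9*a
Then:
No Solution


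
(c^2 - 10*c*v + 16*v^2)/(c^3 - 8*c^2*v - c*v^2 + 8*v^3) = (-c + 2*v)/(-c^2 + v^2)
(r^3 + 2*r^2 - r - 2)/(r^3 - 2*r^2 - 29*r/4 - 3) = 4*(-r^3 - 2*r^2 + r + 2)/(-4*r^3 + 8*r^2 + 29*r + 12)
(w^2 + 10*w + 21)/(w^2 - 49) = (w + 3)/(w - 7)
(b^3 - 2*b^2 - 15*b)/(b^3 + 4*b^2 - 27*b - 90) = b/(b + 6)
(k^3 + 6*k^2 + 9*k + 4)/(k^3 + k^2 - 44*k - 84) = (k^3 + 6*k^2 + 9*k + 4)/(k^3 + k^2 - 44*k - 84)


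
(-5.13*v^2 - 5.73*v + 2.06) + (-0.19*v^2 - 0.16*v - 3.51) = -5.32*v^2 - 5.89*v - 1.45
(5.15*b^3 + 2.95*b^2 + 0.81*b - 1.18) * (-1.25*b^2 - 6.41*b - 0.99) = -6.4375*b^5 - 36.699*b^4 - 25.0205*b^3 - 6.6376*b^2 + 6.7619*b + 1.1682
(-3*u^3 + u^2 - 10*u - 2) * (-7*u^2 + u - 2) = 21*u^5 - 10*u^4 + 77*u^3 + 2*u^2 + 18*u + 4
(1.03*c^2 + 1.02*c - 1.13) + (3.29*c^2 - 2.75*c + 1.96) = 4.32*c^2 - 1.73*c + 0.83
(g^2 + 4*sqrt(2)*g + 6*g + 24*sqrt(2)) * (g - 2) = g^3 + 4*g^2 + 4*sqrt(2)*g^2 - 12*g + 16*sqrt(2)*g - 48*sqrt(2)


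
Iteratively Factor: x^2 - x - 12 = (x - 4)*(x + 3)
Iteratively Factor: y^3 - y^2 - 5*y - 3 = (y + 1)*(y^2 - 2*y - 3) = (y - 3)*(y + 1)*(y + 1)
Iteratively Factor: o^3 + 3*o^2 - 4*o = (o)*(o^2 + 3*o - 4) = o*(o - 1)*(o + 4)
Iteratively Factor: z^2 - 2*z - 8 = (z + 2)*(z - 4)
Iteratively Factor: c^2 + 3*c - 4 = (c - 1)*(c + 4)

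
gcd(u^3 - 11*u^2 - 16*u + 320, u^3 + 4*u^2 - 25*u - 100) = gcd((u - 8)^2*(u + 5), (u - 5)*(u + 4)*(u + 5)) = u + 5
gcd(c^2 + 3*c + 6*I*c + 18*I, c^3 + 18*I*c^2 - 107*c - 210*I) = c + 6*I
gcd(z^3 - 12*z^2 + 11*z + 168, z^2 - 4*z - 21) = z^2 - 4*z - 21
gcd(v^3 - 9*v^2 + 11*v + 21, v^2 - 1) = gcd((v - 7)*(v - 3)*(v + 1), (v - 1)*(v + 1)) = v + 1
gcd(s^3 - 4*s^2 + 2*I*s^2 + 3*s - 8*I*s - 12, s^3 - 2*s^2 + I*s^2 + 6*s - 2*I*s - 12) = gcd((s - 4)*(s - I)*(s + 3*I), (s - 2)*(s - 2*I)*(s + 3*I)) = s + 3*I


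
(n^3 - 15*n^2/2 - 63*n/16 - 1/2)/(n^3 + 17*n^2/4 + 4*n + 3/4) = (n^2 - 31*n/4 - 2)/(n^2 + 4*n + 3)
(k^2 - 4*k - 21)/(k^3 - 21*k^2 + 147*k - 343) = (k + 3)/(k^2 - 14*k + 49)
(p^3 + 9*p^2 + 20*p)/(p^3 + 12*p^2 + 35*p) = (p + 4)/(p + 7)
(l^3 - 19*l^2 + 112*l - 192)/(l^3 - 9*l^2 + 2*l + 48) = (l - 8)/(l + 2)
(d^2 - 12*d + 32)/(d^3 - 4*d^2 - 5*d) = (-d^2 + 12*d - 32)/(d*(-d^2 + 4*d + 5))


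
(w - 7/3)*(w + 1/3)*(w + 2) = w^3 - 43*w/9 - 14/9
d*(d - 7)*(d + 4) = d^3 - 3*d^2 - 28*d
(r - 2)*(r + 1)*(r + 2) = r^3 + r^2 - 4*r - 4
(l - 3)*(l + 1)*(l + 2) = l^3 - 7*l - 6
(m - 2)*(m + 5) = m^2 + 3*m - 10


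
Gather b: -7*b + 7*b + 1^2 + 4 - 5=0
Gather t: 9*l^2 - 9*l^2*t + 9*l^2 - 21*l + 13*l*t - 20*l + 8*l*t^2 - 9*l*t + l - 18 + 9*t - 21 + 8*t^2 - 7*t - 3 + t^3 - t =18*l^2 - 40*l + t^3 + t^2*(8*l + 8) + t*(-9*l^2 + 4*l + 1) - 42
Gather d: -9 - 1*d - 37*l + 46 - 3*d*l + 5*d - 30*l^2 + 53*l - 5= d*(4 - 3*l) - 30*l^2 + 16*l + 32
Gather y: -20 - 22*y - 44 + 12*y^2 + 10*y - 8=12*y^2 - 12*y - 72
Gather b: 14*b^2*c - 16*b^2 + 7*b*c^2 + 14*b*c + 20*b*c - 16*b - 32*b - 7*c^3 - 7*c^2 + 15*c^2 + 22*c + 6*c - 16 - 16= b^2*(14*c - 16) + b*(7*c^2 + 34*c - 48) - 7*c^3 + 8*c^2 + 28*c - 32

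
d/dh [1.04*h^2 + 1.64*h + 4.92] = 2.08*h + 1.64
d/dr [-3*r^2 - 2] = -6*r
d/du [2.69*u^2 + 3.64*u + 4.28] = 5.38*u + 3.64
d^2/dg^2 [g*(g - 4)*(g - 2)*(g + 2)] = 12*g^2 - 24*g - 8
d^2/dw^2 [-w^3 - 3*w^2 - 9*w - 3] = -6*w - 6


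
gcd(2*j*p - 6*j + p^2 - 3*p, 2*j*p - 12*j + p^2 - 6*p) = 2*j + p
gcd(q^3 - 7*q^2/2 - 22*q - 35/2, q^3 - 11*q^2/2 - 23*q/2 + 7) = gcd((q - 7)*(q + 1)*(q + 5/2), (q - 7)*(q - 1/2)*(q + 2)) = q - 7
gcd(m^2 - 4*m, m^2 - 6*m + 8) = m - 4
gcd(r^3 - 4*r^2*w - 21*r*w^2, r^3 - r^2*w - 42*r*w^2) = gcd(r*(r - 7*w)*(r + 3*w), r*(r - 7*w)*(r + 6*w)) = r^2 - 7*r*w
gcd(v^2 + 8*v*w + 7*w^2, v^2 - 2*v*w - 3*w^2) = v + w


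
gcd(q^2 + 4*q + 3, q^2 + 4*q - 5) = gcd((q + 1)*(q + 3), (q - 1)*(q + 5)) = 1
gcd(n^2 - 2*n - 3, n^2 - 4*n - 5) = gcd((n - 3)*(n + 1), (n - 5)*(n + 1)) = n + 1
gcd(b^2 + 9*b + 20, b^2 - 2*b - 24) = b + 4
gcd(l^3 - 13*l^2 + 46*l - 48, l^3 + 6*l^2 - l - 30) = l - 2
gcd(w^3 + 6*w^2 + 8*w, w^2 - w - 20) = w + 4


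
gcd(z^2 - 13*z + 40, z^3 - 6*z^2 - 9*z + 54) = 1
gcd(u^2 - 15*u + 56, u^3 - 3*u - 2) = 1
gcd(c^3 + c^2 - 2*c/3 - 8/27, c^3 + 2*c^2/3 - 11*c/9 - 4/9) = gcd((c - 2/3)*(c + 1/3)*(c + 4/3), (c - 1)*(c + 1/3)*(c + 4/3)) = c^2 + 5*c/3 + 4/9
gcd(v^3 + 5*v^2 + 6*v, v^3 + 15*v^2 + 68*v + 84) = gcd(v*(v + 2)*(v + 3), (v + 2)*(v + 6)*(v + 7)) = v + 2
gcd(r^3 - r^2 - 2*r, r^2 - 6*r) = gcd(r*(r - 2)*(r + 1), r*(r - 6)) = r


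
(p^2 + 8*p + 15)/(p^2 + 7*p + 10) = (p + 3)/(p + 2)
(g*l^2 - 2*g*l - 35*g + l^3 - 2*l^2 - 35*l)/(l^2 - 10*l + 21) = (g*l + 5*g + l^2 + 5*l)/(l - 3)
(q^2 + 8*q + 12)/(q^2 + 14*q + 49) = (q^2 + 8*q + 12)/(q^2 + 14*q + 49)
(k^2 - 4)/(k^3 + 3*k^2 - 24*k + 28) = (k + 2)/(k^2 + 5*k - 14)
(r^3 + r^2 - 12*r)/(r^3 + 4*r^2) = (r - 3)/r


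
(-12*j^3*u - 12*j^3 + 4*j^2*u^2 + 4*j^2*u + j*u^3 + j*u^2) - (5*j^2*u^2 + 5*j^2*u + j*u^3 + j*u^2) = -12*j^3*u - 12*j^3 - j^2*u^2 - j^2*u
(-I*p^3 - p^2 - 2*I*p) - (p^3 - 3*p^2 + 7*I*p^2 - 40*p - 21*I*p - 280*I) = -p^3 - I*p^3 + 2*p^2 - 7*I*p^2 + 40*p + 19*I*p + 280*I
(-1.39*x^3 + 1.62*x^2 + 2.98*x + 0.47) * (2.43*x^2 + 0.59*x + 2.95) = -3.3777*x^5 + 3.1165*x^4 + 4.0967*x^3 + 7.6793*x^2 + 9.0683*x + 1.3865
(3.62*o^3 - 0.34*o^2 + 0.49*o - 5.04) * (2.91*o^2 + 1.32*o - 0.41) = 10.5342*o^5 + 3.789*o^4 - 0.5071*o^3 - 13.8802*o^2 - 6.8537*o + 2.0664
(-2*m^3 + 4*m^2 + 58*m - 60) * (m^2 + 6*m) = -2*m^5 - 8*m^4 + 82*m^3 + 288*m^2 - 360*m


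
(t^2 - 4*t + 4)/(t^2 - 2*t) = (t - 2)/t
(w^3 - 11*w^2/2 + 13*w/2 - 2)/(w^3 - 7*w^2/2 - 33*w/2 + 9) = (w^2 - 5*w + 4)/(w^2 - 3*w - 18)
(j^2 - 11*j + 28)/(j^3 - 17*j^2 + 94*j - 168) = 1/(j - 6)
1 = 1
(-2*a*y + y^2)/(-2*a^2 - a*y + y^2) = y/(a + y)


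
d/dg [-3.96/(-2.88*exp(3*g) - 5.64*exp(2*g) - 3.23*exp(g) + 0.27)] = (-34.2144*exp(2*g) - 44.6688*exp(g) - 12.7908)*exp(g)/(2.88*exp(3*g) + 5.64*exp(2*g) + 3.23*exp(g) - 0.27)^2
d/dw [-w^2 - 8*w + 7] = -2*w - 8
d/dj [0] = 0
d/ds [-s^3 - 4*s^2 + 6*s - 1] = -3*s^2 - 8*s + 6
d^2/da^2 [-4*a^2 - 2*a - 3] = -8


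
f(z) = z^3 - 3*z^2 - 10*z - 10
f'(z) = 3*z^2 - 6*z - 10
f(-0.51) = -5.81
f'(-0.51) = -6.16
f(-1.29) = -4.24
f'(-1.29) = 2.73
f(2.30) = -36.70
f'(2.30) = -7.93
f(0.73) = -18.51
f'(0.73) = -12.78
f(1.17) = -24.21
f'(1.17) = -12.91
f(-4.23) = -97.07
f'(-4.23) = 69.06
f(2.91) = -39.86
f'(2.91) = -2.06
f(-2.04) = -10.57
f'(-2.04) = 14.72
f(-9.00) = -892.00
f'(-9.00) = 287.00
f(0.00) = -10.00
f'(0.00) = -10.00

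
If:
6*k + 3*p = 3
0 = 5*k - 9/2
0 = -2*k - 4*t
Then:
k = 9/10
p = -4/5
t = -9/20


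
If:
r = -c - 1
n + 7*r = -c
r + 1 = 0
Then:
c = 0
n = 7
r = -1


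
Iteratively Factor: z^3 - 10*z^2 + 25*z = (z - 5)*(z^2 - 5*z) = z*(z - 5)*(z - 5)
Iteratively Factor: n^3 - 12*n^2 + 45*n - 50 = (n - 5)*(n^2 - 7*n + 10) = (n - 5)*(n - 2)*(n - 5)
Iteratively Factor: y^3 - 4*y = (y)*(y^2 - 4) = y*(y - 2)*(y + 2)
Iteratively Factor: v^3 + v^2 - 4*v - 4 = (v - 2)*(v^2 + 3*v + 2) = (v - 2)*(v + 2)*(v + 1)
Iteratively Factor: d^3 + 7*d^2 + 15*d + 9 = (d + 1)*(d^2 + 6*d + 9) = (d + 1)*(d + 3)*(d + 3)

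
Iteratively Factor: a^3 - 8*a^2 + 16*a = (a - 4)*(a^2 - 4*a) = (a - 4)^2*(a)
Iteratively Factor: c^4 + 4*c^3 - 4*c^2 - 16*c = (c - 2)*(c^3 + 6*c^2 + 8*c) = (c - 2)*(c + 2)*(c^2 + 4*c) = c*(c - 2)*(c + 2)*(c + 4)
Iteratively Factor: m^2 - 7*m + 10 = (m - 2)*(m - 5)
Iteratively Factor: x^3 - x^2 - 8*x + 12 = (x + 3)*(x^2 - 4*x + 4) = (x - 2)*(x + 3)*(x - 2)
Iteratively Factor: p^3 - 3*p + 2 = (p + 2)*(p^2 - 2*p + 1) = (p - 1)*(p + 2)*(p - 1)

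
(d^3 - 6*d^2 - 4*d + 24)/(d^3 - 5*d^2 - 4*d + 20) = (d - 6)/(d - 5)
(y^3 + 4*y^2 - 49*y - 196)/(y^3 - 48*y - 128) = (y^2 - 49)/(y^2 - 4*y - 32)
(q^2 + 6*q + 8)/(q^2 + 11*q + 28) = (q + 2)/(q + 7)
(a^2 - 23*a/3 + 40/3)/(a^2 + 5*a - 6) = (3*a^2 - 23*a + 40)/(3*(a^2 + 5*a - 6))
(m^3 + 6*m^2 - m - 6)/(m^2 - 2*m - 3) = (m^2 + 5*m - 6)/(m - 3)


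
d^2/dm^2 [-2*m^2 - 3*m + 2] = -4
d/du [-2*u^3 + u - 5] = 1 - 6*u^2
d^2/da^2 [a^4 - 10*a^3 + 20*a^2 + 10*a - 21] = 12*a^2 - 60*a + 40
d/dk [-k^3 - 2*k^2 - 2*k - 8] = -3*k^2 - 4*k - 2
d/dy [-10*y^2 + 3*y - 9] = 3 - 20*y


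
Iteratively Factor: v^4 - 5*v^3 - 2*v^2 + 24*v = (v - 3)*(v^3 - 2*v^2 - 8*v) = v*(v - 3)*(v^2 - 2*v - 8) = v*(v - 3)*(v + 2)*(v - 4)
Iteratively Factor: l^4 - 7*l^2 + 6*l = (l + 3)*(l^3 - 3*l^2 + 2*l) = (l - 1)*(l + 3)*(l^2 - 2*l) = l*(l - 1)*(l + 3)*(l - 2)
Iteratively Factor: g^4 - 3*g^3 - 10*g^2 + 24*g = (g)*(g^3 - 3*g^2 - 10*g + 24) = g*(g - 2)*(g^2 - g - 12) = g*(g - 2)*(g + 3)*(g - 4)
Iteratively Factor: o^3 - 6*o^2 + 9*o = (o - 3)*(o^2 - 3*o) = (o - 3)^2*(o)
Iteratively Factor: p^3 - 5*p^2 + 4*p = (p - 1)*(p^2 - 4*p) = p*(p - 1)*(p - 4)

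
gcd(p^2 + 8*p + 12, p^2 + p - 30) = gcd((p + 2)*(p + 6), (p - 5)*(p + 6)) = p + 6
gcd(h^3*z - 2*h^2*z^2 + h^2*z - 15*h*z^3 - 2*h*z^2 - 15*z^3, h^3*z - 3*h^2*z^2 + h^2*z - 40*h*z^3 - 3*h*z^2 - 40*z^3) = h*z + z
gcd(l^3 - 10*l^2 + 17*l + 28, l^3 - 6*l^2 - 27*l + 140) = l^2 - 11*l + 28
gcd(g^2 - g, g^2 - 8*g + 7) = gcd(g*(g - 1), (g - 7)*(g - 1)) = g - 1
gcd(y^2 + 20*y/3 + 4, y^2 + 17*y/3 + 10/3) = y + 2/3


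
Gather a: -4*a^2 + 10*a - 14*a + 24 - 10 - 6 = -4*a^2 - 4*a + 8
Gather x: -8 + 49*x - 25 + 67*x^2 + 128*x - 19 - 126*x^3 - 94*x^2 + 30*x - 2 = -126*x^3 - 27*x^2 + 207*x - 54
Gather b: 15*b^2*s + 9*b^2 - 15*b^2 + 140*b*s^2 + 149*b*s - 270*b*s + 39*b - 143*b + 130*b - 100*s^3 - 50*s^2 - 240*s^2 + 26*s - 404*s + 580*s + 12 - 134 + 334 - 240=b^2*(15*s - 6) + b*(140*s^2 - 121*s + 26) - 100*s^3 - 290*s^2 + 202*s - 28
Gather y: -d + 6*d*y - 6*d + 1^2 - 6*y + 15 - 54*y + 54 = -7*d + y*(6*d - 60) + 70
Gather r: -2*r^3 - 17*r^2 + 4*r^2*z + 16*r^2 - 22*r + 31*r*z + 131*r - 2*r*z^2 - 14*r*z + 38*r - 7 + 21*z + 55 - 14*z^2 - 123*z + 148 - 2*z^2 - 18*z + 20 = -2*r^3 + r^2*(4*z - 1) + r*(-2*z^2 + 17*z + 147) - 16*z^2 - 120*z + 216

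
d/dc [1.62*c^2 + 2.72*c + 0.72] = 3.24*c + 2.72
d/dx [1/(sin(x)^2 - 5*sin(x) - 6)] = (5 - 2*sin(x))*cos(x)/((sin(x) - 6)^2*(sin(x) + 1)^2)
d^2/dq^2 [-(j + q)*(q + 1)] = -2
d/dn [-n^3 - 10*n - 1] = -3*n^2 - 10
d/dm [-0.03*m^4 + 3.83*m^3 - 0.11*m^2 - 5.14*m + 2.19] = -0.12*m^3 + 11.49*m^2 - 0.22*m - 5.14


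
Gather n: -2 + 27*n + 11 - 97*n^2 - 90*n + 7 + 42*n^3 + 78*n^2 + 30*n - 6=42*n^3 - 19*n^2 - 33*n + 10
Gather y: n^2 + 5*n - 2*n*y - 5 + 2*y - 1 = n^2 + 5*n + y*(2 - 2*n) - 6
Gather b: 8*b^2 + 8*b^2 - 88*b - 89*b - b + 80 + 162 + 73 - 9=16*b^2 - 178*b + 306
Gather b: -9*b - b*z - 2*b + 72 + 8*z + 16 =b*(-z - 11) + 8*z + 88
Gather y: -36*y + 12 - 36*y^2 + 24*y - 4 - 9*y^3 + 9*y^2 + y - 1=-9*y^3 - 27*y^2 - 11*y + 7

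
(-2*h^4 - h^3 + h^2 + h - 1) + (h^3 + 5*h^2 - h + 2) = -2*h^4 + 6*h^2 + 1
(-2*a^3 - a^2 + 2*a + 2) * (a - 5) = -2*a^4 + 9*a^3 + 7*a^2 - 8*a - 10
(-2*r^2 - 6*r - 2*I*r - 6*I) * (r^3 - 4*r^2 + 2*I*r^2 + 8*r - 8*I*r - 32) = -2*r^5 + 2*r^4 - 6*I*r^4 + 12*r^3 + 6*I*r^3 + 12*r^2 + 56*I*r^2 + 144*r + 16*I*r + 192*I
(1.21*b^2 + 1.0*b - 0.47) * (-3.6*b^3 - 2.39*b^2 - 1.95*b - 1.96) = -4.356*b^5 - 6.4919*b^4 - 3.0575*b^3 - 3.1983*b^2 - 1.0435*b + 0.9212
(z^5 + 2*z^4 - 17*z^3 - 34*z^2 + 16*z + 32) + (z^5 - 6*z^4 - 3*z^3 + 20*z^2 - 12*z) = 2*z^5 - 4*z^4 - 20*z^3 - 14*z^2 + 4*z + 32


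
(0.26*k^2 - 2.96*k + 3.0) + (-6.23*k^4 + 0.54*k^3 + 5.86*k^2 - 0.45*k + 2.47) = -6.23*k^4 + 0.54*k^3 + 6.12*k^2 - 3.41*k + 5.47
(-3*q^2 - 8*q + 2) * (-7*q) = 21*q^3 + 56*q^2 - 14*q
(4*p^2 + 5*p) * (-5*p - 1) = -20*p^3 - 29*p^2 - 5*p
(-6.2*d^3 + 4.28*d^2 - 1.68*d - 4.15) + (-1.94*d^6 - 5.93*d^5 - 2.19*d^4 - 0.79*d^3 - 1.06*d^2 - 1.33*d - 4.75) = -1.94*d^6 - 5.93*d^5 - 2.19*d^4 - 6.99*d^3 + 3.22*d^2 - 3.01*d - 8.9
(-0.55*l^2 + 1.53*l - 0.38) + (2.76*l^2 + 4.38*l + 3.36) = 2.21*l^2 + 5.91*l + 2.98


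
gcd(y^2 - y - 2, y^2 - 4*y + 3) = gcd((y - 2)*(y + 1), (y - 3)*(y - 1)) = 1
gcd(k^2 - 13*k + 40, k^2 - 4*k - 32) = k - 8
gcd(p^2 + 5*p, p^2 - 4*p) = p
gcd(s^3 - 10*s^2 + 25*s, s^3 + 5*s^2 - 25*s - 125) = s - 5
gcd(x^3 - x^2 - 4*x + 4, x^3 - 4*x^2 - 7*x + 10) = x^2 + x - 2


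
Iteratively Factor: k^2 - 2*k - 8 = (k + 2)*(k - 4)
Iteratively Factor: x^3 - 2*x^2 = (x)*(x^2 - 2*x) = x*(x - 2)*(x)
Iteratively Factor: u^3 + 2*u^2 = (u)*(u^2 + 2*u) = u^2*(u + 2)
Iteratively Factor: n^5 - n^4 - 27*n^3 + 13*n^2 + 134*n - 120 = (n - 1)*(n^4 - 27*n^2 - 14*n + 120) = (n - 1)*(n + 3)*(n^3 - 3*n^2 - 18*n + 40) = (n - 1)*(n + 3)*(n + 4)*(n^2 - 7*n + 10) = (n - 2)*(n - 1)*(n + 3)*(n + 4)*(n - 5)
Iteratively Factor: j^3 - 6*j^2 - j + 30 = (j + 2)*(j^2 - 8*j + 15) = (j - 5)*(j + 2)*(j - 3)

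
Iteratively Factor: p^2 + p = (p + 1)*(p)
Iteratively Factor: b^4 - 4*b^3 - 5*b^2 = (b - 5)*(b^3 + b^2) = b*(b - 5)*(b^2 + b) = b*(b - 5)*(b + 1)*(b)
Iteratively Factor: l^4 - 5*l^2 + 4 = (l - 2)*(l^3 + 2*l^2 - l - 2) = (l - 2)*(l + 1)*(l^2 + l - 2) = (l - 2)*(l + 1)*(l + 2)*(l - 1)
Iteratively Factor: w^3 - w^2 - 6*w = (w + 2)*(w^2 - 3*w) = (w - 3)*(w + 2)*(w)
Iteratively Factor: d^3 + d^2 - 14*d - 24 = (d + 2)*(d^2 - d - 12) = (d + 2)*(d + 3)*(d - 4)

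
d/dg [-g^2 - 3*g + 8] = -2*g - 3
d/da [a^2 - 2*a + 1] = 2*a - 2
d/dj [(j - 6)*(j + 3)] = 2*j - 3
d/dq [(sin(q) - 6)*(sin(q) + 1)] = (2*sin(q) - 5)*cos(q)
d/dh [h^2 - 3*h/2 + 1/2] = 2*h - 3/2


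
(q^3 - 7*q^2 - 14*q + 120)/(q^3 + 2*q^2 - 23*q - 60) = (q - 6)/(q + 3)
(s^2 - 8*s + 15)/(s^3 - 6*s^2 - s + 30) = 1/(s + 2)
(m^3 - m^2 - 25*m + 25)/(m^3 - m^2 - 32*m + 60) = (m^2 + 4*m - 5)/(m^2 + 4*m - 12)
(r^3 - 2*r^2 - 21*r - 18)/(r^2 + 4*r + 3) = r - 6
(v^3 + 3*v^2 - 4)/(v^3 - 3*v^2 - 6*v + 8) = (v + 2)/(v - 4)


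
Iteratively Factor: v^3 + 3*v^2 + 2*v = (v)*(v^2 + 3*v + 2) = v*(v + 1)*(v + 2)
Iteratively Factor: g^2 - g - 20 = (g + 4)*(g - 5)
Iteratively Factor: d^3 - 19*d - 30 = (d + 3)*(d^2 - 3*d - 10) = (d + 2)*(d + 3)*(d - 5)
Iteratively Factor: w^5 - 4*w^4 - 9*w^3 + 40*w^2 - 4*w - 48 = (w + 3)*(w^4 - 7*w^3 + 12*w^2 + 4*w - 16) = (w - 4)*(w + 3)*(w^3 - 3*w^2 + 4) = (w - 4)*(w - 2)*(w + 3)*(w^2 - w - 2) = (w - 4)*(w - 2)*(w + 1)*(w + 3)*(w - 2)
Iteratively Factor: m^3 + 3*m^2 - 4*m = (m - 1)*(m^2 + 4*m) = m*(m - 1)*(m + 4)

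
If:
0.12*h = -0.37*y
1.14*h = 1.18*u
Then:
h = -3.08333333333333*y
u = -2.97881355932203*y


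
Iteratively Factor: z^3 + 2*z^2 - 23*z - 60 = (z + 3)*(z^2 - z - 20) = (z - 5)*(z + 3)*(z + 4)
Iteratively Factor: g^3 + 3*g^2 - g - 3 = (g + 3)*(g^2 - 1) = (g - 1)*(g + 3)*(g + 1)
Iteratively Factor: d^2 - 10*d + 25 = (d - 5)*(d - 5)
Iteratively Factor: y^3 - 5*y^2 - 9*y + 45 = (y - 3)*(y^2 - 2*y - 15) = (y - 5)*(y - 3)*(y + 3)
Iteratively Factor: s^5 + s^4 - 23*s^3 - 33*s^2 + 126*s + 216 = (s + 2)*(s^4 - s^3 - 21*s^2 + 9*s + 108) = (s + 2)*(s + 3)*(s^3 - 4*s^2 - 9*s + 36) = (s - 3)*(s + 2)*(s + 3)*(s^2 - s - 12) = (s - 3)*(s + 2)*(s + 3)^2*(s - 4)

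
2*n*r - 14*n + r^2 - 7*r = (2*n + r)*(r - 7)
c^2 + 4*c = c*(c + 4)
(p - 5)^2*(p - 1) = p^3 - 11*p^2 + 35*p - 25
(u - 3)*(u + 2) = u^2 - u - 6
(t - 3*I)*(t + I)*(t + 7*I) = t^3 + 5*I*t^2 + 17*t + 21*I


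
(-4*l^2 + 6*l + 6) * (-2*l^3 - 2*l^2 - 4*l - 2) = 8*l^5 - 4*l^4 - 8*l^3 - 28*l^2 - 36*l - 12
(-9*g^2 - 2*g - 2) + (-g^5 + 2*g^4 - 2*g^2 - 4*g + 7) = -g^5 + 2*g^4 - 11*g^2 - 6*g + 5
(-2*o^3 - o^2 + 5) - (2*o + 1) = -2*o^3 - o^2 - 2*o + 4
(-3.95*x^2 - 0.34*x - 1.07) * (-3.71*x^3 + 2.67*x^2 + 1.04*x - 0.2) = 14.6545*x^5 - 9.2851*x^4 - 1.0461*x^3 - 2.4205*x^2 - 1.0448*x + 0.214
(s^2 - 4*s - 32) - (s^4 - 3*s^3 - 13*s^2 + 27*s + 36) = -s^4 + 3*s^3 + 14*s^2 - 31*s - 68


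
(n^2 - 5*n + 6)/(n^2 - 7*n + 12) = (n - 2)/(n - 4)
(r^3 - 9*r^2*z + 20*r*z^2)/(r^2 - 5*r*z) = r - 4*z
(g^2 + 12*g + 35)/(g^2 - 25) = (g + 7)/(g - 5)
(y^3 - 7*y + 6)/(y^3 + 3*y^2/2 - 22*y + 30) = 2*(y^2 + 2*y - 3)/(2*y^2 + 7*y - 30)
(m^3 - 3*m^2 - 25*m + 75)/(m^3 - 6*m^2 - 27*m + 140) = (m^2 - 8*m + 15)/(m^2 - 11*m + 28)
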